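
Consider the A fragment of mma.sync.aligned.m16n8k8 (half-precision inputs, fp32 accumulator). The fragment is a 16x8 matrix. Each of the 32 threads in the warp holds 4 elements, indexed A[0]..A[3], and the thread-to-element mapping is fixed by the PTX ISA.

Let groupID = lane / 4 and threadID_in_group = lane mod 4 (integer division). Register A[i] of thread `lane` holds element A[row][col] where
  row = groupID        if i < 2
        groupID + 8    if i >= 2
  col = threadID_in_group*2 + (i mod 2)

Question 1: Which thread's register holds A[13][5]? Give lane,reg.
r: 13->gid=5,r8=1  c: 5->tid=2,i&1=1
L=5*4+2=22  i=1*2+1=3

22,3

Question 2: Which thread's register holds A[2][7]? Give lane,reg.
r: 2->gid=2,r8=0  c: 7->tid=3,i&1=1
L=2*4+3=11  i=0*2+1=1

11,1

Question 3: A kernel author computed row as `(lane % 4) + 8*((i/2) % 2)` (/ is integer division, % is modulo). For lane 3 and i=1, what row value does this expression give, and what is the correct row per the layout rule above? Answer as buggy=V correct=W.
buggy=3 correct=0

`(lane % 4) + 8*((i/2) % 2)`[3,1]→3
L=3→G=3>>2=0, T=3&3=3
[1]→row 0+0=0  col 3·2+1=7
row: 3 vs 0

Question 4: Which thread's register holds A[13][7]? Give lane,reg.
r=13→G=5,rhi=1  c=7→T=3,p=1
L=5*4+3=23  i=1*2+1=3

23,3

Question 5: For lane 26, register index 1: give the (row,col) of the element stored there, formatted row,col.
6,5

L=26->gid=26>>2=6, tid=26&3=2
[1]->row 6+0=6  col 2·2+1=5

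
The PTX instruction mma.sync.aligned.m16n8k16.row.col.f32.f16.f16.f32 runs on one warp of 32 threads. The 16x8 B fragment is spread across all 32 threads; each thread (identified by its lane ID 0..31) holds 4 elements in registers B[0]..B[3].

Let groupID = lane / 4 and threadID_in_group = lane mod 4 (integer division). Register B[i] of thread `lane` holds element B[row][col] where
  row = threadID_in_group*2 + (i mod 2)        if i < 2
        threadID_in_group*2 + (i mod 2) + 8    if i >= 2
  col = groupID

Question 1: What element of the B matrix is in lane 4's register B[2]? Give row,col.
8,1

L=4->gid=4>>2=1, tid=4&3=0
[2]->row 0·2+0+8=8  col gid=1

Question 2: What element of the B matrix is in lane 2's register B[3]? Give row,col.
13,0

2: grp=0,tig=2
[3] (2*2+1+8,0) = (13,0)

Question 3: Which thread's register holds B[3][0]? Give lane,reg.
1,1

c=0⇒gr=0  r=3⇒Rb=0,th=1,odd=1
L=0*4+1=1  i=0*2+1=1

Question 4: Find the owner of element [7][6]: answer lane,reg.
27,1

c=6→G=6  r=7→rhi=0,T=3,p=1
L=6*4+3=27  i=0*2+1=1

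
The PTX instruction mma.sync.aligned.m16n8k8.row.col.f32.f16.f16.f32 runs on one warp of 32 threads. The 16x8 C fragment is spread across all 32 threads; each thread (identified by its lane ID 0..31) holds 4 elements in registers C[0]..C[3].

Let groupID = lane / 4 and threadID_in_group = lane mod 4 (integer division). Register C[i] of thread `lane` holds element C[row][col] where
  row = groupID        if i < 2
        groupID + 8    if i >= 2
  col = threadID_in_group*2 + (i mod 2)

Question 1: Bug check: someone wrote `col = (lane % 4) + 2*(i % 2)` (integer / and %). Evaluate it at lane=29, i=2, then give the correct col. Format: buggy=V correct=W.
`(lane % 4) + 2*(i % 2)`[29,2]⇒1
lane 29: gr=7 (29/4), th=1 (29%4)
i=2: r=7+8=15, c=1*2+0=2
col: 1 vs 2

buggy=1 correct=2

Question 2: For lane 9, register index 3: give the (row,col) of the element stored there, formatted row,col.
L=9→G=9>>2=2, T=9&3=1
[3]→row 2+8=10  col 1·2+1=3

10,3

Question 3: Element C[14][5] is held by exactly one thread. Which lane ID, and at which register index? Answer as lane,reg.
26,3

r: 14->gid=6,r8=1  c: 5->tid=2,i&1=1
L=6*4+2=26  i=1*2+1=3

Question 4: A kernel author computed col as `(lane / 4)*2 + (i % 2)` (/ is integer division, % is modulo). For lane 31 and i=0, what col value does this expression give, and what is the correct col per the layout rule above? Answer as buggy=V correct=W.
`(lane / 4)*2 + (i % 2)`[31,0]→14
31: G=7,T=3
[0] (7+0,3*2+0) = (7,6)
col: 14 vs 6

buggy=14 correct=6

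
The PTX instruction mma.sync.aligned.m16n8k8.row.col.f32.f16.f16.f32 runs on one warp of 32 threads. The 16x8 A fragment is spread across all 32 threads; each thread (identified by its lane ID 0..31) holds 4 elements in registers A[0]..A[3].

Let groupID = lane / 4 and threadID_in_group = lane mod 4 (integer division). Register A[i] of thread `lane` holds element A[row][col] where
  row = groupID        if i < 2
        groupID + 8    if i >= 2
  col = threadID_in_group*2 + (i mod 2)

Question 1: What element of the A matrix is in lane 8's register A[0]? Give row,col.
lane 8: g=2 (8/4), t=0 (8%4)
i=0: r=2+0=2, c=0*2+0=0

2,0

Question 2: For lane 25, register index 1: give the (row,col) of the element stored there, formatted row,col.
lane 25->25/4=6, 25 mod 4=1
i=1  r:6+0->6  c:2·1+1->3

6,3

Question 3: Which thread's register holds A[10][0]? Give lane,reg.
r=10⇒gr=2,Rb=1  c=0⇒th=0,odd=0
L=2*4+0=8  i=1*2+0=2

8,2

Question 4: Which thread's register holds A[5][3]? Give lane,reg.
21,1

r=5→G=5,rhi=0  c=3→T=1,p=1
L=5*4+1=21  i=0*2+1=1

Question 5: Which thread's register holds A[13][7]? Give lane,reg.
r:13=>grp=5,rB=1  c:7=>tig=3,lo=1
L=5*4+3=23  i=1*2+1=3

23,3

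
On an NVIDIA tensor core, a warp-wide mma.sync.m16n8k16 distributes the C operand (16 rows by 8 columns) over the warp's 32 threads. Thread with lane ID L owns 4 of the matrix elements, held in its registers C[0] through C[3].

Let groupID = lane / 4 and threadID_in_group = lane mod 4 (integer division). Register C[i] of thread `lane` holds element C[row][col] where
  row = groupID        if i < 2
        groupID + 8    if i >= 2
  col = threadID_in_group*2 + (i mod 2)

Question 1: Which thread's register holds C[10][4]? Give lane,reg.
r: 10->gid=2,r8=1  c: 4->tid=2,i&1=0
L=2*4+2=10  i=1*2+0=2

10,2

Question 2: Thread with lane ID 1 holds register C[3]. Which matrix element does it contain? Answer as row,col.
8,3

lane 1: gr=0 (1/4), th=1 (1%4)
i=3: r=0+8=8, c=1*2+1=3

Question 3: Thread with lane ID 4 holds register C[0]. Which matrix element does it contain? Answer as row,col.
L=4⇒gr=4>>2=1, th=4&3=0
[0]⇒row 1+0=1  col 0·2+0=0

1,0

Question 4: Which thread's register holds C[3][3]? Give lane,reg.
13,1

r: 3->gid=3,r8=0  c: 3->tid=1,i&1=1
L=3*4+1=13  i=0*2+1=1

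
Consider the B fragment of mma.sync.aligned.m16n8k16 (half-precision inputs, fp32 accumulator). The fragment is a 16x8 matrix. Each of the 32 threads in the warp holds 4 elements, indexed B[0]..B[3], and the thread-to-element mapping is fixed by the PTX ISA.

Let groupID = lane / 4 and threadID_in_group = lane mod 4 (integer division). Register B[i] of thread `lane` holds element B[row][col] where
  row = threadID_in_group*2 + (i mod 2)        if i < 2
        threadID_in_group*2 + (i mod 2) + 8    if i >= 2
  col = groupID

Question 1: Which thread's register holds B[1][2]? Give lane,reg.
c=2⇒gr=2  r=1⇒Rb=0,th=0,odd=1
L=2*4+0=8  i=0*2+1=1

8,1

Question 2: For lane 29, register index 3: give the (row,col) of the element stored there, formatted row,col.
lane 29->29/4=7, 29 mod 4=1
i=3  r:2·1+1+8->11  c:7

11,7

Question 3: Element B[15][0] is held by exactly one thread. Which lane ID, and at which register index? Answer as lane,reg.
3,3

c=0->g=0  r=15->rb=1,t=3,b0=1
L=0*4+3=3  i=1*2+1=3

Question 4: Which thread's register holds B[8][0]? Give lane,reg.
0,2

c:0=>grp=0  r:8=>rB=1,tig=0,lo=0
L=0*4+0=0  i=1*2+0=2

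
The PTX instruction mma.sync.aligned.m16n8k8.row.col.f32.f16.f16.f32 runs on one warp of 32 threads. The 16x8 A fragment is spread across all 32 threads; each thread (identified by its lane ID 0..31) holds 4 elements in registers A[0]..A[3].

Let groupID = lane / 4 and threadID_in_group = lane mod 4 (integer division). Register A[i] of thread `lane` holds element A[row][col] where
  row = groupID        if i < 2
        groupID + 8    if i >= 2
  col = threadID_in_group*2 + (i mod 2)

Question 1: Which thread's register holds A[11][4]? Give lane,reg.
14,2

r=11⇒gr=3,Rb=1  c=4⇒th=2,odd=0
L=3*4+2=14  i=1*2+0=2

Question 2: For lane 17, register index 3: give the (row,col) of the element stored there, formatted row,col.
12,3

L=17→G=17>>2=4, T=17&3=1
[3]→row 4+8=12  col 1·2+1=3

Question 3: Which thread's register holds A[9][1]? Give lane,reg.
4,3

r:9=>grp=1,rB=1  c:1=>tig=0,lo=1
L=1*4+0=4  i=1*2+1=3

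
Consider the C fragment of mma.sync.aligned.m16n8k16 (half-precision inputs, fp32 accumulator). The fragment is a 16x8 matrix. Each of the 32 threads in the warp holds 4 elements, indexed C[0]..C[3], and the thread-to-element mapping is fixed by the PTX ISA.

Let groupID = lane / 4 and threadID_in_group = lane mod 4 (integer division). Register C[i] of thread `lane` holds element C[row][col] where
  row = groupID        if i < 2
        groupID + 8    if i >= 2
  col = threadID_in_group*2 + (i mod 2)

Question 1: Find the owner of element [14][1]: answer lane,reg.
24,3

r: 14->gid=6,r8=1  c: 1->tid=0,i&1=1
L=6*4+0=24  i=1*2+1=3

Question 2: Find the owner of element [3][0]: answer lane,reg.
r=3⇒gr=3,Rb=0  c=0⇒th=0,odd=0
L=3*4+0=12  i=0*2+0=0

12,0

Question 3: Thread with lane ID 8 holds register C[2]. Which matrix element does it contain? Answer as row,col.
lane 8->8/4=2, 8 mod 4=0
i=2  r:2+8->10  c:2·0+0->0

10,0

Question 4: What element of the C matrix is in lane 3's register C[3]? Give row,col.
lane 3=>3/4=0, 3 mod 4=3
i=3  r:0+8=>8  c:2·3+1=>7

8,7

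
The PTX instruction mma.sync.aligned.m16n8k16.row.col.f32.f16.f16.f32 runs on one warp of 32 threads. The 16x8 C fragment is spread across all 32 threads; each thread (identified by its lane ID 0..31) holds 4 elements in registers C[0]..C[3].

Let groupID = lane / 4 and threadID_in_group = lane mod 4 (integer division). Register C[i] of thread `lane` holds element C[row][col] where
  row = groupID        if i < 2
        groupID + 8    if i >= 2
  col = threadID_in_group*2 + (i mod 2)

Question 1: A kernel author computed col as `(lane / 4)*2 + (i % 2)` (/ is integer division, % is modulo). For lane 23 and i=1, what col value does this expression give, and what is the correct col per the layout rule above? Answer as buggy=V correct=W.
`(lane / 4)*2 + (i % 2)`[23,1]=>11
L=23=>grp=23>>2=5, tig=23&3=3
[1]=>row 5+0=5  col 3·2+1=7
col: 11 vs 7

buggy=11 correct=7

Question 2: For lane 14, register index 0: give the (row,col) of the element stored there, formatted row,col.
14: gr=3,th=2
[0] (3+0,2*2+0) = (3,4)

3,4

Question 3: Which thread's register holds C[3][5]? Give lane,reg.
14,1

r=3→G=3,rhi=0  c=5→T=2,p=1
L=3*4+2=14  i=0*2+1=1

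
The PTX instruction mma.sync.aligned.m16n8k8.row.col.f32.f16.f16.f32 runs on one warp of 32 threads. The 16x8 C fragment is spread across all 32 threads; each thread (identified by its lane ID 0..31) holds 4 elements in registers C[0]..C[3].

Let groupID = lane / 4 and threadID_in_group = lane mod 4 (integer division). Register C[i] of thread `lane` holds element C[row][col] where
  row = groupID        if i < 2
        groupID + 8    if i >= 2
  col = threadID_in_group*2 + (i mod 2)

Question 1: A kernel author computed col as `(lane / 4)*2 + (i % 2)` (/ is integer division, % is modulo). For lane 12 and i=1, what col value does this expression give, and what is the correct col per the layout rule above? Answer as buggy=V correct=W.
buggy=7 correct=1

`(lane / 4)*2 + (i % 2)`[12,1]→7
lane 12: G=3 (12/4), T=0 (12%4)
i=1: r=3+0=3, c=0*2+1=1
col: 7 vs 1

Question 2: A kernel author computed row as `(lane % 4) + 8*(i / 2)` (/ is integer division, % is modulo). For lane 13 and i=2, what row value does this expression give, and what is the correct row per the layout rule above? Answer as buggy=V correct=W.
`(lane % 4) + 8*(i / 2)`[13,2]=>9
L=13=>grp=13>>2=3, tig=13&3=1
[2]=>row 3+8=11  col 1·2+0=2
row: 9 vs 11

buggy=9 correct=11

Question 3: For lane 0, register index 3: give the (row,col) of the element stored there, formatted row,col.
8,1

lane 0: grp=0 (0/4), tig=0 (0%4)
i=3: r=0+8=8, c=0*2+1=1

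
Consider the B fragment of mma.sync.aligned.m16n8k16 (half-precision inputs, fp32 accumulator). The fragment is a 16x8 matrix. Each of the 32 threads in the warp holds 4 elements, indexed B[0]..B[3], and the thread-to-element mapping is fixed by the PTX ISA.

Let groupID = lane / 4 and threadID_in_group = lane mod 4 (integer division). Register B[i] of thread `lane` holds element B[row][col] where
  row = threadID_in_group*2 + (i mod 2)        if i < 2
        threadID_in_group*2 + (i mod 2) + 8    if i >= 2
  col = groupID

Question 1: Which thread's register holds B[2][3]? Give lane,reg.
c: 3->gid=3  r: 2->r8=0,tid=1,i&1=0
L=3*4+1=13  i=0*2+0=0

13,0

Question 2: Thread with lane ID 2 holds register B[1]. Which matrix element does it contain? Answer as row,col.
L=2->gid=2>>2=0, tid=2&3=2
[1]->row 2·2+1+0=5  col gid=0

5,0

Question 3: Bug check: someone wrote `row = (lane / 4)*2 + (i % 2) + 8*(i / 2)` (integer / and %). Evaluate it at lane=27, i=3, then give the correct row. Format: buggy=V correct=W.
`(lane / 4)*2 + (i % 2) + 8*(i / 2)`[27,3]->21
27: g=6,t=3
[3] (3*2+1+8,6) = (15,6)
row: 21 vs 15

buggy=21 correct=15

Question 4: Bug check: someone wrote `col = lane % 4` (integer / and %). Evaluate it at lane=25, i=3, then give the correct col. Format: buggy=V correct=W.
`lane % 4`[25,3]=>1
lane 25=>25/4=6, 25 mod 4=1
i=3  r:2·1+1+8=>11  c:6
col: 1 vs 6

buggy=1 correct=6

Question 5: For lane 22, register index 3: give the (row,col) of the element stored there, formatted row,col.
lane 22: g=5 (22/4), t=2 (22%4)
i=3: r=2*2+1+8=13, c=g=5

13,5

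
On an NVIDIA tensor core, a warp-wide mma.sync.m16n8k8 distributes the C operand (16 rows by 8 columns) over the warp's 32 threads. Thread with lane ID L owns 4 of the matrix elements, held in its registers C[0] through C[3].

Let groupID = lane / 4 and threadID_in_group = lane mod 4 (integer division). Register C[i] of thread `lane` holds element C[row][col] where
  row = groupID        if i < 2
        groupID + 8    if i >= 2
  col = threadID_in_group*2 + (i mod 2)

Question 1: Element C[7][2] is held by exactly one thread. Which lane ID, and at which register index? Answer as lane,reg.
29,0

r=7->g=7,rb=0  c=2->t=1,b0=0
L=7*4+1=29  i=0*2+0=0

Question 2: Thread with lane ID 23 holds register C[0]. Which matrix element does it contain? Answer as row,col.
lane 23->23/4=5, 23 mod 4=3
i=0  r:5+0->5  c:2·3+0->6

5,6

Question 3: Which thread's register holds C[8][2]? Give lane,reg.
1,2

r: 8->gid=0,r8=1  c: 2->tid=1,i&1=0
L=0*4+1=1  i=1*2+0=2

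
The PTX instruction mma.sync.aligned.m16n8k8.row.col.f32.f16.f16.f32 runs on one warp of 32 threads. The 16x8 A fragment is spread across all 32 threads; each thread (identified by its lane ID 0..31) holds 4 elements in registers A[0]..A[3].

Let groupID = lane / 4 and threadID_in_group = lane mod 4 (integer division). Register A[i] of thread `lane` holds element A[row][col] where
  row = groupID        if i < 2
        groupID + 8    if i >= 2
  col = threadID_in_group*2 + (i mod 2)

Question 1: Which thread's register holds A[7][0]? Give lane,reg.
28,0

r: 7->gid=7,r8=0  c: 0->tid=0,i&1=0
L=7*4+0=28  i=0*2+0=0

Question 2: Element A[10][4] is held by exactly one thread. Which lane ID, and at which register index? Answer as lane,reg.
10,2

r:10=>grp=2,rB=1  c:4=>tig=2,lo=0
L=2*4+2=10  i=1*2+0=2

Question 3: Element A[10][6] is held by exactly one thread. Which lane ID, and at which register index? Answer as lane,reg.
11,2

r=10->g=2,rb=1  c=6->t=3,b0=0
L=2*4+3=11  i=1*2+0=2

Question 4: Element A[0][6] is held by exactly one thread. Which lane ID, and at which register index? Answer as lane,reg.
3,0

r=0⇒gr=0,Rb=0  c=6⇒th=3,odd=0
L=0*4+3=3  i=0*2+0=0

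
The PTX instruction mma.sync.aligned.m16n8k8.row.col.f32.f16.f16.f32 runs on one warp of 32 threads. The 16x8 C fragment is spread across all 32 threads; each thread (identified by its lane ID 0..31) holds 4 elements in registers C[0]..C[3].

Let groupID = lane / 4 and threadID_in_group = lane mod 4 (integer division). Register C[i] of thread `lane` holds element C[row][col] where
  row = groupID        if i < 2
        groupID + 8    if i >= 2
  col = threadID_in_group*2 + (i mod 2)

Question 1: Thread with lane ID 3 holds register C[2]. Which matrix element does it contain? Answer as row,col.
8,6

L=3→G=3>>2=0, T=3&3=3
[2]→row 0+8=8  col 3·2+0=6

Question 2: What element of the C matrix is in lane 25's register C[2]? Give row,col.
14,2

25: G=6,T=1
[2] (6+8,1*2+0) = (14,2)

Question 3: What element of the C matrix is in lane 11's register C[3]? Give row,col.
10,7

lane 11: G=2 (11/4), T=3 (11%4)
i=3: r=2+8=10, c=3*2+1=7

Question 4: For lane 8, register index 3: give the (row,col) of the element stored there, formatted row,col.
lane 8->8/4=2, 8 mod 4=0
i=3  r:2+8->10  c:2·0+1->1

10,1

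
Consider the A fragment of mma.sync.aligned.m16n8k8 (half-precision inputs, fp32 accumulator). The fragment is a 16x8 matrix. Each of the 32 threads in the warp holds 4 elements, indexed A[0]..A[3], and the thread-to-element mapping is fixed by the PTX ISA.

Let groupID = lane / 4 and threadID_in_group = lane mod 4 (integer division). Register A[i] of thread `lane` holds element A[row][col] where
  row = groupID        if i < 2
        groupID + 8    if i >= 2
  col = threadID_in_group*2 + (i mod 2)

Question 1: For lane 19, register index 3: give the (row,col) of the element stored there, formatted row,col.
12,7

lane 19: gr=4 (19/4), th=3 (19%4)
i=3: r=4+8=12, c=3*2+1=7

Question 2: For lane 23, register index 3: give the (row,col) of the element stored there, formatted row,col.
lane 23: gr=5 (23/4), th=3 (23%4)
i=3: r=5+8=13, c=3*2+1=7

13,7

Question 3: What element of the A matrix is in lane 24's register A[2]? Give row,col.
lane 24: g=6 (24/4), t=0 (24%4)
i=2: r=6+8=14, c=0*2+0=0

14,0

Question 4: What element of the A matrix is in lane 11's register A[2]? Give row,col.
11: gid=2,tid=3
[2] (2+8,3*2+0) = (10,6)

10,6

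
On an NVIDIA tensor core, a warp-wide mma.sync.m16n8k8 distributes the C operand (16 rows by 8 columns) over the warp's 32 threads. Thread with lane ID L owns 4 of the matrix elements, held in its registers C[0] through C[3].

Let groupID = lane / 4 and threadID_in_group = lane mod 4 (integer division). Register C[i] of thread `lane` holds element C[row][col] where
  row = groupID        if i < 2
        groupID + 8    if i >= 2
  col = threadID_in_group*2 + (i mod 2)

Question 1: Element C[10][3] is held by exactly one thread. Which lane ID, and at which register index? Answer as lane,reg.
r=10⇒gr=2,Rb=1  c=3⇒th=1,odd=1
L=2*4+1=9  i=1*2+1=3

9,3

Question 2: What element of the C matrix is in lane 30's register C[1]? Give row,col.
lane 30: grp=7 (30/4), tig=2 (30%4)
i=1: r=7+0=7, c=2*2+1=5

7,5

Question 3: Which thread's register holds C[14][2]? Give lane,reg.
25,2

r=14->g=6,rb=1  c=2->t=1,b0=0
L=6*4+1=25  i=1*2+0=2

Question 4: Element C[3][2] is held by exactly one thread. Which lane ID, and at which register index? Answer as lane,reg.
r=3→G=3,rhi=0  c=2→T=1,p=0
L=3*4+1=13  i=0*2+0=0

13,0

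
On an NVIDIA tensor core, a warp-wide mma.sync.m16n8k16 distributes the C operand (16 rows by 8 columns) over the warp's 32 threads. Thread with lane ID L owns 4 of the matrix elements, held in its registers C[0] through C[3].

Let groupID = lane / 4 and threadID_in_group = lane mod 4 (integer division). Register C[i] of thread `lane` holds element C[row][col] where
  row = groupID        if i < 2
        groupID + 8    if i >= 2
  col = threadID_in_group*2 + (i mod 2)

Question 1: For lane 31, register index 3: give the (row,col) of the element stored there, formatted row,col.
15,7

31: gid=7,tid=3
[3] (7+8,3*2+1) = (15,7)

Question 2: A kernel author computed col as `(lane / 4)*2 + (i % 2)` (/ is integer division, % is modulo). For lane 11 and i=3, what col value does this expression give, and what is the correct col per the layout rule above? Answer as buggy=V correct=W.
`(lane / 4)*2 + (i % 2)`[11,3]->5
L=11->g=11>>2=2, t=11&3=3
[3]->row 2+8=10  col 3·2+1=7
col: 5 vs 7

buggy=5 correct=7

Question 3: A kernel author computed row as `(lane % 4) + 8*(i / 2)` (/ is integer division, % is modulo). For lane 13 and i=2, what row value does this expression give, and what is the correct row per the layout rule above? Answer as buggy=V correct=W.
`(lane % 4) + 8*(i / 2)`[13,2]->9
lane 13->13/4=3, 13 mod 4=1
i=2  r:3+8->11  c:2·1+0->2
row: 9 vs 11

buggy=9 correct=11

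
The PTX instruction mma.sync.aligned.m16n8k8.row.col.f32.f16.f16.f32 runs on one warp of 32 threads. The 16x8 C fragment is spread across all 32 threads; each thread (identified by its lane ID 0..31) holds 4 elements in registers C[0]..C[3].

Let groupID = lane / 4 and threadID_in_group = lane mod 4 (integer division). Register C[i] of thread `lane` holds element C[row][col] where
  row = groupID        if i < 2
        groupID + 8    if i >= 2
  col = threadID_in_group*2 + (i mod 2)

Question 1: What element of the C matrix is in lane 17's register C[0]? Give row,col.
lane 17: g=4 (17/4), t=1 (17%4)
i=0: r=4+0=4, c=1*2+0=2

4,2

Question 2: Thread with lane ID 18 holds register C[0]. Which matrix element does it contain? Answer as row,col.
4,4

L=18->g=18>>2=4, t=18&3=2
[0]->row 4+0=4  col 2·2+0=4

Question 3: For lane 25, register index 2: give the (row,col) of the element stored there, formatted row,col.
14,2

lane 25⇒25/4=6, 25 mod 4=1
i=2  r:6+8⇒14  c:2·1+0⇒2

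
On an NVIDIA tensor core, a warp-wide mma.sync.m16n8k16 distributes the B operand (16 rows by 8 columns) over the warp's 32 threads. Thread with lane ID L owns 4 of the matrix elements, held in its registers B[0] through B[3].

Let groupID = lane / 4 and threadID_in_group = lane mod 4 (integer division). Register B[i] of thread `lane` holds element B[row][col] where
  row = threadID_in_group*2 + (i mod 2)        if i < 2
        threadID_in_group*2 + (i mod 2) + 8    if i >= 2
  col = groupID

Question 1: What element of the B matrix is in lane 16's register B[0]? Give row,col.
0,4

L=16->g=16>>2=4, t=16&3=0
[0]->row 0·2+0+0=0  col g=4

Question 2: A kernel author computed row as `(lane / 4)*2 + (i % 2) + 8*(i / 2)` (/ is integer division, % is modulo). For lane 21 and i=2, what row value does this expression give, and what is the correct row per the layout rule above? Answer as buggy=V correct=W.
`(lane / 4)*2 + (i % 2) + 8*(i / 2)`[21,2]⇒18
lane 21: gr=5 (21/4), th=1 (21%4)
i=2: r=1*2+0+8=10, c=gr=5
row: 18 vs 10

buggy=18 correct=10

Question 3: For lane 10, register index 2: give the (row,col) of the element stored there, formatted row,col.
12,2

L=10⇒gr=10>>2=2, th=10&3=2
[2]⇒row 2·2+0+8=12  col gr=2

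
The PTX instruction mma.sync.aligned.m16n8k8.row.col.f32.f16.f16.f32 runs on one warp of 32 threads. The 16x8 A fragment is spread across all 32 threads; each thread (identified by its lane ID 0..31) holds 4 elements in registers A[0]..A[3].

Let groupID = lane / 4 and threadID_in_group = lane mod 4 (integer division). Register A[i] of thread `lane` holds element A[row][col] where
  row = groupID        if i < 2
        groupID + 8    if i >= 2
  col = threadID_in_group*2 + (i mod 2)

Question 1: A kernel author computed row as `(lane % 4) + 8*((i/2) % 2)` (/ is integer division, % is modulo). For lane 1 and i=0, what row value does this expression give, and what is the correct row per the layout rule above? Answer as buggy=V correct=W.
`(lane % 4) + 8*((i/2) % 2)`[1,0]->1
L=1->g=1>>2=0, t=1&3=1
[0]->row 0+0=0  col 1·2+0=2
row: 1 vs 0

buggy=1 correct=0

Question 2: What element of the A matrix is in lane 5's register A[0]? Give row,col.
L=5->gid=5>>2=1, tid=5&3=1
[0]->row 1+0=1  col 1·2+0=2

1,2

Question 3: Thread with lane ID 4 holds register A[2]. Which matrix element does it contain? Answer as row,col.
9,0

lane 4: G=1 (4/4), T=0 (4%4)
i=2: r=1+8=9, c=0*2+0=0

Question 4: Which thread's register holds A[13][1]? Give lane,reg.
20,3

r=13⇒gr=5,Rb=1  c=1⇒th=0,odd=1
L=5*4+0=20  i=1*2+1=3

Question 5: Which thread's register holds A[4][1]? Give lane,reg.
16,1

r=4⇒gr=4,Rb=0  c=1⇒th=0,odd=1
L=4*4+0=16  i=0*2+1=1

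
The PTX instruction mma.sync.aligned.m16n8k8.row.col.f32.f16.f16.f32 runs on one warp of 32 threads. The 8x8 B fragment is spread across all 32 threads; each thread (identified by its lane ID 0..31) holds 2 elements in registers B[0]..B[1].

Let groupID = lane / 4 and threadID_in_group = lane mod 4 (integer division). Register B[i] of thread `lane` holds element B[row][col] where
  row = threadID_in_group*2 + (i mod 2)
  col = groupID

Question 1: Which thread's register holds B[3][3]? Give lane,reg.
c:3=>grp=3  r:3=>tig=1,lo=1
L=3*4+1=13  i=1=1

13,1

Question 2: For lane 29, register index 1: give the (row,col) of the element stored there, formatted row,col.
lane 29->29/4=7, 29 mod 4=1
i=1  r:2·1+1->3  c:7

3,7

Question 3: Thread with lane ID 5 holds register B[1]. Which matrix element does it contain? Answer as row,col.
3,1

lane 5=>5/4=1, 5 mod 4=1
i=1  r:2·1+1=>3  c:1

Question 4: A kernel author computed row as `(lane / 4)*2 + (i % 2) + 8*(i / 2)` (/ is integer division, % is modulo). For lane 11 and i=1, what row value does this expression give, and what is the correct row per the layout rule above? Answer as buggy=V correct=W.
`(lane / 4)*2 + (i % 2) + 8*(i / 2)`[11,1]→5
11: G=2,T=3
[1] (3*2+1,2) = (7,2)
row: 5 vs 7

buggy=5 correct=7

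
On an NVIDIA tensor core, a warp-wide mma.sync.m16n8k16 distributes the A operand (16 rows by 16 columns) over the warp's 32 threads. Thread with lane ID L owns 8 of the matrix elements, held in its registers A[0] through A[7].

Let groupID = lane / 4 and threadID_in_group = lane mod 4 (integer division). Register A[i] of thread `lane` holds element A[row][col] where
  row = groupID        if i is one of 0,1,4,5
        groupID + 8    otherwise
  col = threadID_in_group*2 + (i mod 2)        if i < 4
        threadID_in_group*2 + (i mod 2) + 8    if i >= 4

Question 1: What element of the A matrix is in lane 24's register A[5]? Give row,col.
6,9

lane 24->24/4=6, 24 mod 4=0
i=5  r:6+0->6  c:2·0+1+8->9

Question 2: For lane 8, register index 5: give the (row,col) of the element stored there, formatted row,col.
lane 8->8/4=2, 8 mod 4=0
i=5  r:2+0->2  c:2·0+1+8->9

2,9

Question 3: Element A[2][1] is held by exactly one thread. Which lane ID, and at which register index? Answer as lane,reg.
r=2⇒gr=2,Rb=0  c=1⇒Cb=0,th=0,odd=1
L=2*4+0=8  i=0*4+0*2+1=1

8,1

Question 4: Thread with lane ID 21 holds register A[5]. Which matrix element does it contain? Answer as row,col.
5,11

lane 21->21/4=5, 21 mod 4=1
i=5  r:5+0->5  c:2·1+1+8->11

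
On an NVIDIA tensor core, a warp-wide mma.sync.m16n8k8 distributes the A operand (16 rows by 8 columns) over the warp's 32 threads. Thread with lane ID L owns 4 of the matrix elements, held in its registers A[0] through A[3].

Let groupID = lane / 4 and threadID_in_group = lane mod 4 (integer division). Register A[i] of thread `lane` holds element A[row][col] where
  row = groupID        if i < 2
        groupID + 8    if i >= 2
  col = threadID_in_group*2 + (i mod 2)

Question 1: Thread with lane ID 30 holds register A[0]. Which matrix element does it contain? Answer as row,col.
7,4

30: grp=7,tig=2
[0] (7+0,2*2+0) = (7,4)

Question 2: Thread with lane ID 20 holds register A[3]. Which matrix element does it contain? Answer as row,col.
lane 20→20/4=5, 20 mod 4=0
i=3  r:5+8→13  c:2·0+1→1

13,1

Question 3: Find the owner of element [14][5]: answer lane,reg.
r=14⇒gr=6,Rb=1  c=5⇒th=2,odd=1
L=6*4+2=26  i=1*2+1=3

26,3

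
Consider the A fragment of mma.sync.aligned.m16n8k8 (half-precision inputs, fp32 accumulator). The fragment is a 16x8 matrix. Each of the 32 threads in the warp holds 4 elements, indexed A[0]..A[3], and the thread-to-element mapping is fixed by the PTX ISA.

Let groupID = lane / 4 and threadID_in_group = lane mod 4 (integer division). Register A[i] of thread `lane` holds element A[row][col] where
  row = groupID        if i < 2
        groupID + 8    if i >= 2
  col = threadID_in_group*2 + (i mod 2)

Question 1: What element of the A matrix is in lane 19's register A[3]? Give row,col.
L=19->gid=19>>2=4, tid=19&3=3
[3]->row 4+8=12  col 3·2+1=7

12,7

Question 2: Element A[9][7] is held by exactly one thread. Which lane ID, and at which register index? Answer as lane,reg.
r=9→G=1,rhi=1  c=7→T=3,p=1
L=1*4+3=7  i=1*2+1=3

7,3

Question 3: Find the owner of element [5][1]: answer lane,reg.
20,1

r=5⇒gr=5,Rb=0  c=1⇒th=0,odd=1
L=5*4+0=20  i=0*2+1=1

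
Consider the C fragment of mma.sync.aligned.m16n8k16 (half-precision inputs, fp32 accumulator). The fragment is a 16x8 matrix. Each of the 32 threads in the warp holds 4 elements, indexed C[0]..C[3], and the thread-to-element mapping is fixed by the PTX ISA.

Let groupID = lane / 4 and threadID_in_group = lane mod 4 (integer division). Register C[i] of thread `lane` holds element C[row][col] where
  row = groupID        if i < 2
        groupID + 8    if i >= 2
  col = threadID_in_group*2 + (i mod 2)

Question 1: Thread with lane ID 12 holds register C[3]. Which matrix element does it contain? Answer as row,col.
lane 12: g=3 (12/4), t=0 (12%4)
i=3: r=3+8=11, c=0*2+1=1

11,1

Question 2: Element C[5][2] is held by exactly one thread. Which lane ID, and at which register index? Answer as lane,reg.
21,0

r=5->g=5,rb=0  c=2->t=1,b0=0
L=5*4+1=21  i=0*2+0=0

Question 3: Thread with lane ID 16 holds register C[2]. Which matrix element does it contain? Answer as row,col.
12,0

16: G=4,T=0
[2] (4+8,0*2+0) = (12,0)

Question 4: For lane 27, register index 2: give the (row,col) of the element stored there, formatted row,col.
14,6

27: grp=6,tig=3
[2] (6+8,3*2+0) = (14,6)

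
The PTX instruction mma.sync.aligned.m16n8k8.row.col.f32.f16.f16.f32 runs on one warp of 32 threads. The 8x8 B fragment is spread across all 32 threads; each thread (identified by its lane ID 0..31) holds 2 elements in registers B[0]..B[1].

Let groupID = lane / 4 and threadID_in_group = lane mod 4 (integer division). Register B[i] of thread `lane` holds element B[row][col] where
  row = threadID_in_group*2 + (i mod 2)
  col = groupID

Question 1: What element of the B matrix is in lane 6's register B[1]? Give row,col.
lane 6->6/4=1, 6 mod 4=2
i=1  r:2·2+1->5  c:1

5,1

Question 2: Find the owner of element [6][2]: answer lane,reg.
c=2→G=2  r=6→T=3,p=0
L=2*4+3=11  i=0=0

11,0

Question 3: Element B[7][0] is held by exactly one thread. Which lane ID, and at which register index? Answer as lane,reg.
3,1

c:0=>grp=0  r:7=>tig=3,lo=1
L=0*4+3=3  i=1=1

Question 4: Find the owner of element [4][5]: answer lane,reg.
c=5→G=5  r=4→T=2,p=0
L=5*4+2=22  i=0=0

22,0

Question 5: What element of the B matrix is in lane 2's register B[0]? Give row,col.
lane 2: gr=0 (2/4), th=2 (2%4)
i=0: r=2*2+0=4, c=gr=0

4,0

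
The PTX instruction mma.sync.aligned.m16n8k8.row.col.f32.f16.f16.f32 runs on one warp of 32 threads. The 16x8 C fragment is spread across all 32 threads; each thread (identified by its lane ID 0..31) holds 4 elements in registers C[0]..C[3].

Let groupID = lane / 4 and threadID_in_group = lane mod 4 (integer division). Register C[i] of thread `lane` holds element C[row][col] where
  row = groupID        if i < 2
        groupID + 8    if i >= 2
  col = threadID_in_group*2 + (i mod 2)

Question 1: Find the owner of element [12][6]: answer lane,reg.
19,2

r=12⇒gr=4,Rb=1  c=6⇒th=3,odd=0
L=4*4+3=19  i=1*2+0=2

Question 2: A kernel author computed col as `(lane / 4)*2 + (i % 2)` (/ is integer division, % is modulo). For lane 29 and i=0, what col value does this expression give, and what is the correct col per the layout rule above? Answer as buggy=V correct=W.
buggy=14 correct=2

`(lane / 4)*2 + (i % 2)`[29,0]->14
lane 29->29/4=7, 29 mod 4=1
i=0  r:7+0->7  c:2·1+0->2
col: 14 vs 2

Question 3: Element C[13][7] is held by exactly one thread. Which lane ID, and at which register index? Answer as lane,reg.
23,3

r: 13->gid=5,r8=1  c: 7->tid=3,i&1=1
L=5*4+3=23  i=1*2+1=3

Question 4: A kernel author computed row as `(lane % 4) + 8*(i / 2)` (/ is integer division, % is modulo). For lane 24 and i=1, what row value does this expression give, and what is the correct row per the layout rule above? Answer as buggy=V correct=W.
`(lane % 4) + 8*(i / 2)`[24,1]→0
L=24→G=24>>2=6, T=24&3=0
[1]→row 6+0=6  col 0·2+1=1
row: 0 vs 6

buggy=0 correct=6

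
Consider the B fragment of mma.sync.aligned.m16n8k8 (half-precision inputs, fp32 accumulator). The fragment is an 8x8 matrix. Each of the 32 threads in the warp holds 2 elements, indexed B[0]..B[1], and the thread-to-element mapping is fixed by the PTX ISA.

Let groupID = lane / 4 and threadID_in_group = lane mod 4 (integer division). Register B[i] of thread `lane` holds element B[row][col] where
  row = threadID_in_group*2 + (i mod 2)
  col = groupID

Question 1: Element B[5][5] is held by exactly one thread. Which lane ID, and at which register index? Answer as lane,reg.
22,1

c=5->g=5  r=5->t=2,b0=1
L=5*4+2=22  i=1=1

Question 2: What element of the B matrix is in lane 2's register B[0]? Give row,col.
4,0

lane 2: g=0 (2/4), t=2 (2%4)
i=0: r=2*2+0=4, c=g=0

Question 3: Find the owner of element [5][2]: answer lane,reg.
10,1

c: 2->gid=2  r: 5->tid=2,i&1=1
L=2*4+2=10  i=1=1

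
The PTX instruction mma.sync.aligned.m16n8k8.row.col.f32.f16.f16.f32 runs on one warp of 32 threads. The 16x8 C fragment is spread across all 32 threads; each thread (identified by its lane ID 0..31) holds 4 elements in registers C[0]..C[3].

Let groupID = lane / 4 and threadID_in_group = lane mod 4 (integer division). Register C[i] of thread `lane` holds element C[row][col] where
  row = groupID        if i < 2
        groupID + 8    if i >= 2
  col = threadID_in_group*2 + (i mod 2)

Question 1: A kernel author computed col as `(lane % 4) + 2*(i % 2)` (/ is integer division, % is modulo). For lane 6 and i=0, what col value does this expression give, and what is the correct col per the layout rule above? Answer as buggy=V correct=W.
buggy=2 correct=4

`(lane % 4) + 2*(i % 2)`[6,0]->2
lane 6: g=1 (6/4), t=2 (6%4)
i=0: r=1+0=1, c=2*2+0=4
col: 2 vs 4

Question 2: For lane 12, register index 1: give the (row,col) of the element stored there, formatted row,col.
12: G=3,T=0
[1] (3+0,0*2+1) = (3,1)

3,1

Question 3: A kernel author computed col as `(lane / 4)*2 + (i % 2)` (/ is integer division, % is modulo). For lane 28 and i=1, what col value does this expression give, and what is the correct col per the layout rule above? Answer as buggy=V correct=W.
buggy=15 correct=1

`(lane / 4)*2 + (i % 2)`[28,1]→15
lane 28→28/4=7, 28 mod 4=0
i=1  r:7+0→7  c:2·0+1→1
col: 15 vs 1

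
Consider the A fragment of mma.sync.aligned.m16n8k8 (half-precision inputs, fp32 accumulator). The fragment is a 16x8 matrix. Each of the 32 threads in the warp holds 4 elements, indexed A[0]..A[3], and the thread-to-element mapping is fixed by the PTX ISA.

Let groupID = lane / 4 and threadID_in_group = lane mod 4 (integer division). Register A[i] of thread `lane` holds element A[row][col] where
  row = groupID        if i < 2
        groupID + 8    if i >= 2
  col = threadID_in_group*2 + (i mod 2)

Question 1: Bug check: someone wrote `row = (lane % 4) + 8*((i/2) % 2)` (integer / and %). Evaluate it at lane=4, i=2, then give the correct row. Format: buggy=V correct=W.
`(lane % 4) + 8*((i/2) % 2)`[4,2]->8
lane 4->4/4=1, 4 mod 4=0
i=2  r:1+8->9  c:2·0+0->0
row: 8 vs 9

buggy=8 correct=9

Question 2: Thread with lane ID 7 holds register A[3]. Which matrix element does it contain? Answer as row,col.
L=7->g=7>>2=1, t=7&3=3
[3]->row 1+8=9  col 3·2+1=7

9,7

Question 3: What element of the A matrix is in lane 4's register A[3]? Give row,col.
lane 4: grp=1 (4/4), tig=0 (4%4)
i=3: r=1+8=9, c=0*2+1=1

9,1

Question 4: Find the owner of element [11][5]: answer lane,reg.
r=11->g=3,rb=1  c=5->t=2,b0=1
L=3*4+2=14  i=1*2+1=3

14,3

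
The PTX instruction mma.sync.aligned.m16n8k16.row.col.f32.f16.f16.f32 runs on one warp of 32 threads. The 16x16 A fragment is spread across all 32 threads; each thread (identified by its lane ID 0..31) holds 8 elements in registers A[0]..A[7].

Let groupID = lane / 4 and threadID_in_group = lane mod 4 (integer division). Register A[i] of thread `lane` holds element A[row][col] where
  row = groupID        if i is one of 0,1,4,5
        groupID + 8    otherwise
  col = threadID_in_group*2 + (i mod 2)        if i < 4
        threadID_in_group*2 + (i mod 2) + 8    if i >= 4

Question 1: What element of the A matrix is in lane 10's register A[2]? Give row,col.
lane 10: grp=2 (10/4), tig=2 (10%4)
i=2: r=2+8=10, c=2*2+0+0=4

10,4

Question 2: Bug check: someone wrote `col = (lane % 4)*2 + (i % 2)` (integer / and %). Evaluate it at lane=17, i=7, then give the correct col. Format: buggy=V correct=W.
buggy=3 correct=11

`(lane % 4)*2 + (i % 2)`[17,7]->3
17: g=4,t=1
[7] (4+8,1*2+1+8) = (12,11)
col: 3 vs 11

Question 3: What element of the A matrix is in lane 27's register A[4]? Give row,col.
6,14

27: g=6,t=3
[4] (6+0,3*2+0+8) = (6,14)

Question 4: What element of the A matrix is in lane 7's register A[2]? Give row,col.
9,6

7: G=1,T=3
[2] (1+8,3*2+0+0) = (9,6)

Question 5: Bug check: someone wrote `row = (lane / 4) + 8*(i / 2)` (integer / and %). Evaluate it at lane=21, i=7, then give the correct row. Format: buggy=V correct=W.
`(lane / 4) + 8*(i / 2)`[21,7]⇒29
21: gr=5,th=1
[7] (5+8,1*2+1+8) = (13,11)
row: 29 vs 13

buggy=29 correct=13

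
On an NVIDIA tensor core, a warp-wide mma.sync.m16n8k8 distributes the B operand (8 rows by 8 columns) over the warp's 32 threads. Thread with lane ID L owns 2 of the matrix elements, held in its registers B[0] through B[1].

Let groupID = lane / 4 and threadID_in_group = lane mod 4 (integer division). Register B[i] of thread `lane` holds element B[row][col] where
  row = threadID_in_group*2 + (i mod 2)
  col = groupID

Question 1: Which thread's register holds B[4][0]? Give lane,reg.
c=0->g=0  r=4->t=2,b0=0
L=0*4+2=2  i=0=0

2,0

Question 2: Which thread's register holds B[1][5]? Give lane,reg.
c=5->g=5  r=1->t=0,b0=1
L=5*4+0=20  i=1=1

20,1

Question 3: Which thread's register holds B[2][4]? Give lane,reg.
c=4→G=4  r=2→T=1,p=0
L=4*4+1=17  i=0=0

17,0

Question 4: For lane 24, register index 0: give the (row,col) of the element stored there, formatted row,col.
0,6

24: g=6,t=0
[0] (0*2+0,6) = (0,6)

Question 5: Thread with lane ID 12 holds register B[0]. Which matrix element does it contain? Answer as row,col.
0,3

L=12⇒gr=12>>2=3, th=12&3=0
[0]⇒row 0·2+0=0  col gr=3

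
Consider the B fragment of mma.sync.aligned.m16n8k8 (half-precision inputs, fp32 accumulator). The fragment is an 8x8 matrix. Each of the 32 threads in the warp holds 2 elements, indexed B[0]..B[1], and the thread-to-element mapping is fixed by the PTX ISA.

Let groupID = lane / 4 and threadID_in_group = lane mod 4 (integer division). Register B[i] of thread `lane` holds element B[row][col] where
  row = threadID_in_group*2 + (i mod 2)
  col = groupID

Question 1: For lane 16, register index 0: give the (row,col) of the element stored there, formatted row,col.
16: gid=4,tid=0
[0] (0*2+0,4) = (0,4)

0,4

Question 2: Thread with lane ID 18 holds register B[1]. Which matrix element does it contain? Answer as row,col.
5,4

lane 18: g=4 (18/4), t=2 (18%4)
i=1: r=2*2+1=5, c=g=4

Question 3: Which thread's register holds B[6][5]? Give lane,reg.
23,0

c:5=>grp=5  r:6=>tig=3,lo=0
L=5*4+3=23  i=0=0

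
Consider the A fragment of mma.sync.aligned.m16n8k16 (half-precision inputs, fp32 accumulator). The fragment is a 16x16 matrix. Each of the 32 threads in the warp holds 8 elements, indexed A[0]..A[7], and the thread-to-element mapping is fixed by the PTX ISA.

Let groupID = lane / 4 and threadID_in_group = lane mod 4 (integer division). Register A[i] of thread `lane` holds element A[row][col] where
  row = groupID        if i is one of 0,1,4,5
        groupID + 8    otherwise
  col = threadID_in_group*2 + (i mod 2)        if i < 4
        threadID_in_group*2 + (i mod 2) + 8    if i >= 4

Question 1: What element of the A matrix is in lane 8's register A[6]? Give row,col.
10,8

lane 8⇒8/4=2, 8 mod 4=0
i=6  r:2+8⇒10  c:2·0+0+8⇒8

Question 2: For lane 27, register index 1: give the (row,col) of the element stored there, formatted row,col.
L=27->gid=27>>2=6, tid=27&3=3
[1]->row 6+0=6  col 3·2+1+0=7

6,7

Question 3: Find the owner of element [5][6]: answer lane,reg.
23,0

r=5→G=5,rhi=0  c=6→chi=0,T=3,p=0
L=5*4+3=23  i=0*4+0*2+0=0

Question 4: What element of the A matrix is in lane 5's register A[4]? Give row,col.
1,10

L=5=>grp=5>>2=1, tig=5&3=1
[4]=>row 1+0=1  col 1·2+0+8=10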